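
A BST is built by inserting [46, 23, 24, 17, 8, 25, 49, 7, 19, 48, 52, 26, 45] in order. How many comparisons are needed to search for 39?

Search path for 39: 46 -> 23 -> 24 -> 25 -> 26 -> 45
Found: False
Comparisons: 6


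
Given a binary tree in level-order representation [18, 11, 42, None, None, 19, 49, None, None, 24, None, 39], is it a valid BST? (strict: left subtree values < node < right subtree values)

Level-order array: [18, 11, 42, None, None, 19, 49, None, None, 24, None, 39]
Validate using subtree bounds (lo, hi): at each node, require lo < value < hi,
then recurse left with hi=value and right with lo=value.
Preorder trace (stopping at first violation):
  at node 18 with bounds (-inf, +inf): OK
  at node 11 with bounds (-inf, 18): OK
  at node 42 with bounds (18, +inf): OK
  at node 19 with bounds (18, 42): OK
  at node 49 with bounds (42, +inf): OK
  at node 24 with bounds (42, 49): VIOLATION
Node 24 violates its bound: not (42 < 24 < 49).
Result: Not a valid BST


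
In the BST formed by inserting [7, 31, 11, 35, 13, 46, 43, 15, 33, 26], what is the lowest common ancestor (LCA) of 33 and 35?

Tree insertion order: [7, 31, 11, 35, 13, 46, 43, 15, 33, 26]
Tree (level-order array): [7, None, 31, 11, 35, None, 13, 33, 46, None, 15, None, None, 43, None, None, 26]
In a BST, the LCA of p=33, q=35 is the first node v on the
root-to-leaf path with p <= v <= q (go left if both < v, right if both > v).
Walk from root:
  at 7: both 33 and 35 > 7, go right
  at 31: both 33 and 35 > 31, go right
  at 35: 33 <= 35 <= 35, this is the LCA
LCA = 35


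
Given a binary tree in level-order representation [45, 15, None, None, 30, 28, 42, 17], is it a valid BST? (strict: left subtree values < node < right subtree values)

Level-order array: [45, 15, None, None, 30, 28, 42, 17]
Validate using subtree bounds (lo, hi): at each node, require lo < value < hi,
then recurse left with hi=value and right with lo=value.
Preorder trace (stopping at first violation):
  at node 45 with bounds (-inf, +inf): OK
  at node 15 with bounds (-inf, 45): OK
  at node 30 with bounds (15, 45): OK
  at node 28 with bounds (15, 30): OK
  at node 17 with bounds (15, 28): OK
  at node 42 with bounds (30, 45): OK
No violation found at any node.
Result: Valid BST


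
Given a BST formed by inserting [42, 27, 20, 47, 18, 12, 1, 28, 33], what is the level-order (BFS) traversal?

Tree insertion order: [42, 27, 20, 47, 18, 12, 1, 28, 33]
Tree (level-order array): [42, 27, 47, 20, 28, None, None, 18, None, None, 33, 12, None, None, None, 1]
BFS from the root, enqueuing left then right child of each popped node:
  queue [42] -> pop 42, enqueue [27, 47], visited so far: [42]
  queue [27, 47] -> pop 27, enqueue [20, 28], visited so far: [42, 27]
  queue [47, 20, 28] -> pop 47, enqueue [none], visited so far: [42, 27, 47]
  queue [20, 28] -> pop 20, enqueue [18], visited so far: [42, 27, 47, 20]
  queue [28, 18] -> pop 28, enqueue [33], visited so far: [42, 27, 47, 20, 28]
  queue [18, 33] -> pop 18, enqueue [12], visited so far: [42, 27, 47, 20, 28, 18]
  queue [33, 12] -> pop 33, enqueue [none], visited so far: [42, 27, 47, 20, 28, 18, 33]
  queue [12] -> pop 12, enqueue [1], visited so far: [42, 27, 47, 20, 28, 18, 33, 12]
  queue [1] -> pop 1, enqueue [none], visited so far: [42, 27, 47, 20, 28, 18, 33, 12, 1]
Result: [42, 27, 47, 20, 28, 18, 33, 12, 1]


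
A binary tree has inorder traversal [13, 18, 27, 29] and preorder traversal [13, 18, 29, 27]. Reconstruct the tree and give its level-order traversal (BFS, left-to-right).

Inorder:  [13, 18, 27, 29]
Preorder: [13, 18, 29, 27]
Algorithm: preorder visits root first, so consume preorder in order;
for each root, split the current inorder slice at that value into
left-subtree inorder and right-subtree inorder, then recurse.
Recursive splits:
  root=13; inorder splits into left=[], right=[18, 27, 29]
  root=18; inorder splits into left=[], right=[27, 29]
  root=29; inorder splits into left=[27], right=[]
  root=27; inorder splits into left=[], right=[]
Reconstructed level-order: [13, 18, 29, 27]


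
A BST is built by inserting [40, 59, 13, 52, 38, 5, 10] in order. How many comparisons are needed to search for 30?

Search path for 30: 40 -> 13 -> 38
Found: False
Comparisons: 3


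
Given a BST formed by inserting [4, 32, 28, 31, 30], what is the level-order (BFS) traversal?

Tree insertion order: [4, 32, 28, 31, 30]
Tree (level-order array): [4, None, 32, 28, None, None, 31, 30]
BFS from the root, enqueuing left then right child of each popped node:
  queue [4] -> pop 4, enqueue [32], visited so far: [4]
  queue [32] -> pop 32, enqueue [28], visited so far: [4, 32]
  queue [28] -> pop 28, enqueue [31], visited so far: [4, 32, 28]
  queue [31] -> pop 31, enqueue [30], visited so far: [4, 32, 28, 31]
  queue [30] -> pop 30, enqueue [none], visited so far: [4, 32, 28, 31, 30]
Result: [4, 32, 28, 31, 30]


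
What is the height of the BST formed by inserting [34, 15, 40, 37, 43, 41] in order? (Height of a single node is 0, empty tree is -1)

Insertion order: [34, 15, 40, 37, 43, 41]
Tree (level-order array): [34, 15, 40, None, None, 37, 43, None, None, 41]
Compute height bottom-up (empty subtree = -1):
  height(15) = 1 + max(-1, -1) = 0
  height(37) = 1 + max(-1, -1) = 0
  height(41) = 1 + max(-1, -1) = 0
  height(43) = 1 + max(0, -1) = 1
  height(40) = 1 + max(0, 1) = 2
  height(34) = 1 + max(0, 2) = 3
Height = 3


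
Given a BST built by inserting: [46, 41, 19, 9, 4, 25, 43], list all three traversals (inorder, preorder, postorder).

Tree insertion order: [46, 41, 19, 9, 4, 25, 43]
Tree (level-order array): [46, 41, None, 19, 43, 9, 25, None, None, 4]
Inorder (L, root, R): [4, 9, 19, 25, 41, 43, 46]
Preorder (root, L, R): [46, 41, 19, 9, 4, 25, 43]
Postorder (L, R, root): [4, 9, 25, 19, 43, 41, 46]


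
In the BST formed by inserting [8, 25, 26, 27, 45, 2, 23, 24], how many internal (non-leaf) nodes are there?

Tree built from: [8, 25, 26, 27, 45, 2, 23, 24]
Tree (level-order array): [8, 2, 25, None, None, 23, 26, None, 24, None, 27, None, None, None, 45]
Rule: An internal node has at least one child.
Per-node child counts:
  node 8: 2 child(ren)
  node 2: 0 child(ren)
  node 25: 2 child(ren)
  node 23: 1 child(ren)
  node 24: 0 child(ren)
  node 26: 1 child(ren)
  node 27: 1 child(ren)
  node 45: 0 child(ren)
Matching nodes: [8, 25, 23, 26, 27]
Count of internal (non-leaf) nodes: 5


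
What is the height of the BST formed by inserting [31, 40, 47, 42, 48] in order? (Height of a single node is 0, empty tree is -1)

Insertion order: [31, 40, 47, 42, 48]
Tree (level-order array): [31, None, 40, None, 47, 42, 48]
Compute height bottom-up (empty subtree = -1):
  height(42) = 1 + max(-1, -1) = 0
  height(48) = 1 + max(-1, -1) = 0
  height(47) = 1 + max(0, 0) = 1
  height(40) = 1 + max(-1, 1) = 2
  height(31) = 1 + max(-1, 2) = 3
Height = 3


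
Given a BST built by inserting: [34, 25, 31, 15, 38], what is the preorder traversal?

Tree insertion order: [34, 25, 31, 15, 38]
Tree (level-order array): [34, 25, 38, 15, 31]
Preorder traversal: [34, 25, 15, 31, 38]


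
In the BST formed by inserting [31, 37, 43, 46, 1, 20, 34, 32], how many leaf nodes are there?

Tree built from: [31, 37, 43, 46, 1, 20, 34, 32]
Tree (level-order array): [31, 1, 37, None, 20, 34, 43, None, None, 32, None, None, 46]
Rule: A leaf has 0 children.
Per-node child counts:
  node 31: 2 child(ren)
  node 1: 1 child(ren)
  node 20: 0 child(ren)
  node 37: 2 child(ren)
  node 34: 1 child(ren)
  node 32: 0 child(ren)
  node 43: 1 child(ren)
  node 46: 0 child(ren)
Matching nodes: [20, 32, 46]
Count of leaf nodes: 3


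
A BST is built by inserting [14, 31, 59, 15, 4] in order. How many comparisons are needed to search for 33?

Search path for 33: 14 -> 31 -> 59
Found: False
Comparisons: 3


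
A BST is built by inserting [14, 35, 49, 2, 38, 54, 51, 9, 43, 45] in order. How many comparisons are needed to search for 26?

Search path for 26: 14 -> 35
Found: False
Comparisons: 2


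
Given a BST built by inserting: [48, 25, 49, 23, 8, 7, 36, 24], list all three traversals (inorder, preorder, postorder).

Tree insertion order: [48, 25, 49, 23, 8, 7, 36, 24]
Tree (level-order array): [48, 25, 49, 23, 36, None, None, 8, 24, None, None, 7]
Inorder (L, root, R): [7, 8, 23, 24, 25, 36, 48, 49]
Preorder (root, L, R): [48, 25, 23, 8, 7, 24, 36, 49]
Postorder (L, R, root): [7, 8, 24, 23, 36, 25, 49, 48]


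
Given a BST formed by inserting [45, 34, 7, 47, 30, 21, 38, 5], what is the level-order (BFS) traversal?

Tree insertion order: [45, 34, 7, 47, 30, 21, 38, 5]
Tree (level-order array): [45, 34, 47, 7, 38, None, None, 5, 30, None, None, None, None, 21]
BFS from the root, enqueuing left then right child of each popped node:
  queue [45] -> pop 45, enqueue [34, 47], visited so far: [45]
  queue [34, 47] -> pop 34, enqueue [7, 38], visited so far: [45, 34]
  queue [47, 7, 38] -> pop 47, enqueue [none], visited so far: [45, 34, 47]
  queue [7, 38] -> pop 7, enqueue [5, 30], visited so far: [45, 34, 47, 7]
  queue [38, 5, 30] -> pop 38, enqueue [none], visited so far: [45, 34, 47, 7, 38]
  queue [5, 30] -> pop 5, enqueue [none], visited so far: [45, 34, 47, 7, 38, 5]
  queue [30] -> pop 30, enqueue [21], visited so far: [45, 34, 47, 7, 38, 5, 30]
  queue [21] -> pop 21, enqueue [none], visited so far: [45, 34, 47, 7, 38, 5, 30, 21]
Result: [45, 34, 47, 7, 38, 5, 30, 21]


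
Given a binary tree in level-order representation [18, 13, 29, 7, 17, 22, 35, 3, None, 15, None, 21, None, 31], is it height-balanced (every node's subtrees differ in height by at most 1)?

Tree (level-order array): [18, 13, 29, 7, 17, 22, 35, 3, None, 15, None, 21, None, 31]
Definition: a tree is height-balanced if, at every node, |h(left) - h(right)| <= 1 (empty subtree has height -1).
Bottom-up per-node check:
  node 3: h_left=-1, h_right=-1, diff=0 [OK], height=0
  node 7: h_left=0, h_right=-1, diff=1 [OK], height=1
  node 15: h_left=-1, h_right=-1, diff=0 [OK], height=0
  node 17: h_left=0, h_right=-1, diff=1 [OK], height=1
  node 13: h_left=1, h_right=1, diff=0 [OK], height=2
  node 21: h_left=-1, h_right=-1, diff=0 [OK], height=0
  node 22: h_left=0, h_right=-1, diff=1 [OK], height=1
  node 31: h_left=-1, h_right=-1, diff=0 [OK], height=0
  node 35: h_left=0, h_right=-1, diff=1 [OK], height=1
  node 29: h_left=1, h_right=1, diff=0 [OK], height=2
  node 18: h_left=2, h_right=2, diff=0 [OK], height=3
All nodes satisfy the balance condition.
Result: Balanced


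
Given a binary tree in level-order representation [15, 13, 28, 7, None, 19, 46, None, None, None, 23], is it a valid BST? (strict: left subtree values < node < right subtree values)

Level-order array: [15, 13, 28, 7, None, 19, 46, None, None, None, 23]
Validate using subtree bounds (lo, hi): at each node, require lo < value < hi,
then recurse left with hi=value and right with lo=value.
Preorder trace (stopping at first violation):
  at node 15 with bounds (-inf, +inf): OK
  at node 13 with bounds (-inf, 15): OK
  at node 7 with bounds (-inf, 13): OK
  at node 28 with bounds (15, +inf): OK
  at node 19 with bounds (15, 28): OK
  at node 23 with bounds (19, 28): OK
  at node 46 with bounds (28, +inf): OK
No violation found at any node.
Result: Valid BST


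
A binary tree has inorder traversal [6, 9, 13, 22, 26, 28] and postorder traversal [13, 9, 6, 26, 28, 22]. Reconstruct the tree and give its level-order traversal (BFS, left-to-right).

Inorder:   [6, 9, 13, 22, 26, 28]
Postorder: [13, 9, 6, 26, 28, 22]
Algorithm: postorder visits root last, so walk postorder right-to-left;
each value is the root of the current inorder slice — split it at that
value, recurse on the right subtree first, then the left.
Recursive splits:
  root=22; inorder splits into left=[6, 9, 13], right=[26, 28]
  root=28; inorder splits into left=[26], right=[]
  root=26; inorder splits into left=[], right=[]
  root=6; inorder splits into left=[], right=[9, 13]
  root=9; inorder splits into left=[], right=[13]
  root=13; inorder splits into left=[], right=[]
Reconstructed level-order: [22, 6, 28, 9, 26, 13]


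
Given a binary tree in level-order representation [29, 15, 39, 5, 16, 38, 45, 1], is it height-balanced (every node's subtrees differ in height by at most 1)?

Tree (level-order array): [29, 15, 39, 5, 16, 38, 45, 1]
Definition: a tree is height-balanced if, at every node, |h(left) - h(right)| <= 1 (empty subtree has height -1).
Bottom-up per-node check:
  node 1: h_left=-1, h_right=-1, diff=0 [OK], height=0
  node 5: h_left=0, h_right=-1, diff=1 [OK], height=1
  node 16: h_left=-1, h_right=-1, diff=0 [OK], height=0
  node 15: h_left=1, h_right=0, diff=1 [OK], height=2
  node 38: h_left=-1, h_right=-1, diff=0 [OK], height=0
  node 45: h_left=-1, h_right=-1, diff=0 [OK], height=0
  node 39: h_left=0, h_right=0, diff=0 [OK], height=1
  node 29: h_left=2, h_right=1, diff=1 [OK], height=3
All nodes satisfy the balance condition.
Result: Balanced


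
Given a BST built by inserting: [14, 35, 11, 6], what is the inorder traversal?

Tree insertion order: [14, 35, 11, 6]
Tree (level-order array): [14, 11, 35, 6]
Inorder traversal: [6, 11, 14, 35]


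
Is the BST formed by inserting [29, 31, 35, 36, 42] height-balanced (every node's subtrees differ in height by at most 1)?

Tree (level-order array): [29, None, 31, None, 35, None, 36, None, 42]
Definition: a tree is height-balanced if, at every node, |h(left) - h(right)| <= 1 (empty subtree has height -1).
Bottom-up per-node check:
  node 42: h_left=-1, h_right=-1, diff=0 [OK], height=0
  node 36: h_left=-1, h_right=0, diff=1 [OK], height=1
  node 35: h_left=-1, h_right=1, diff=2 [FAIL (|-1-1|=2 > 1)], height=2
  node 31: h_left=-1, h_right=2, diff=3 [FAIL (|-1-2|=3 > 1)], height=3
  node 29: h_left=-1, h_right=3, diff=4 [FAIL (|-1-3|=4 > 1)], height=4
Node 35 violates the condition: |-1 - 1| = 2 > 1.
Result: Not balanced


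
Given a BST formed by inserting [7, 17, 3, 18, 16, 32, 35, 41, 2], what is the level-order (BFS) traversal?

Tree insertion order: [7, 17, 3, 18, 16, 32, 35, 41, 2]
Tree (level-order array): [7, 3, 17, 2, None, 16, 18, None, None, None, None, None, 32, None, 35, None, 41]
BFS from the root, enqueuing left then right child of each popped node:
  queue [7] -> pop 7, enqueue [3, 17], visited so far: [7]
  queue [3, 17] -> pop 3, enqueue [2], visited so far: [7, 3]
  queue [17, 2] -> pop 17, enqueue [16, 18], visited so far: [7, 3, 17]
  queue [2, 16, 18] -> pop 2, enqueue [none], visited so far: [7, 3, 17, 2]
  queue [16, 18] -> pop 16, enqueue [none], visited so far: [7, 3, 17, 2, 16]
  queue [18] -> pop 18, enqueue [32], visited so far: [7, 3, 17, 2, 16, 18]
  queue [32] -> pop 32, enqueue [35], visited so far: [7, 3, 17, 2, 16, 18, 32]
  queue [35] -> pop 35, enqueue [41], visited so far: [7, 3, 17, 2, 16, 18, 32, 35]
  queue [41] -> pop 41, enqueue [none], visited so far: [7, 3, 17, 2, 16, 18, 32, 35, 41]
Result: [7, 3, 17, 2, 16, 18, 32, 35, 41]


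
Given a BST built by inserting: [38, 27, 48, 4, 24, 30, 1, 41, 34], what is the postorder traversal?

Tree insertion order: [38, 27, 48, 4, 24, 30, 1, 41, 34]
Tree (level-order array): [38, 27, 48, 4, 30, 41, None, 1, 24, None, 34]
Postorder traversal: [1, 24, 4, 34, 30, 27, 41, 48, 38]


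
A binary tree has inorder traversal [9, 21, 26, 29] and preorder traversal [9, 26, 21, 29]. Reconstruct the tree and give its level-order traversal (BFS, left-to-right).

Inorder:  [9, 21, 26, 29]
Preorder: [9, 26, 21, 29]
Algorithm: preorder visits root first, so consume preorder in order;
for each root, split the current inorder slice at that value into
left-subtree inorder and right-subtree inorder, then recurse.
Recursive splits:
  root=9; inorder splits into left=[], right=[21, 26, 29]
  root=26; inorder splits into left=[21], right=[29]
  root=21; inorder splits into left=[], right=[]
  root=29; inorder splits into left=[], right=[]
Reconstructed level-order: [9, 26, 21, 29]


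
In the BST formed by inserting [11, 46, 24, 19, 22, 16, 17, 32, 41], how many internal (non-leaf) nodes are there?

Tree built from: [11, 46, 24, 19, 22, 16, 17, 32, 41]
Tree (level-order array): [11, None, 46, 24, None, 19, 32, 16, 22, None, 41, None, 17]
Rule: An internal node has at least one child.
Per-node child counts:
  node 11: 1 child(ren)
  node 46: 1 child(ren)
  node 24: 2 child(ren)
  node 19: 2 child(ren)
  node 16: 1 child(ren)
  node 17: 0 child(ren)
  node 22: 0 child(ren)
  node 32: 1 child(ren)
  node 41: 0 child(ren)
Matching nodes: [11, 46, 24, 19, 16, 32]
Count of internal (non-leaf) nodes: 6


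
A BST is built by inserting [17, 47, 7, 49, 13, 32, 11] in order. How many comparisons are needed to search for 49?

Search path for 49: 17 -> 47 -> 49
Found: True
Comparisons: 3


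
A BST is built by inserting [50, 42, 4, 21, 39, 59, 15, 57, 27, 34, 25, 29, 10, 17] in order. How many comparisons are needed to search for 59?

Search path for 59: 50 -> 59
Found: True
Comparisons: 2


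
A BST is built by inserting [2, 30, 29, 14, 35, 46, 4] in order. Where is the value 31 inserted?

Starting tree (level order): [2, None, 30, 29, 35, 14, None, None, 46, 4]
Insertion path: 2 -> 30 -> 35
Result: insert 31 as left child of 35
Final tree (level order): [2, None, 30, 29, 35, 14, None, 31, 46, 4]


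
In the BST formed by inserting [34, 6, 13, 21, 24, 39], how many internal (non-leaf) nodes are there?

Tree built from: [34, 6, 13, 21, 24, 39]
Tree (level-order array): [34, 6, 39, None, 13, None, None, None, 21, None, 24]
Rule: An internal node has at least one child.
Per-node child counts:
  node 34: 2 child(ren)
  node 6: 1 child(ren)
  node 13: 1 child(ren)
  node 21: 1 child(ren)
  node 24: 0 child(ren)
  node 39: 0 child(ren)
Matching nodes: [34, 6, 13, 21]
Count of internal (non-leaf) nodes: 4


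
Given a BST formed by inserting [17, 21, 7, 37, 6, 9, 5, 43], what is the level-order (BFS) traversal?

Tree insertion order: [17, 21, 7, 37, 6, 9, 5, 43]
Tree (level-order array): [17, 7, 21, 6, 9, None, 37, 5, None, None, None, None, 43]
BFS from the root, enqueuing left then right child of each popped node:
  queue [17] -> pop 17, enqueue [7, 21], visited so far: [17]
  queue [7, 21] -> pop 7, enqueue [6, 9], visited so far: [17, 7]
  queue [21, 6, 9] -> pop 21, enqueue [37], visited so far: [17, 7, 21]
  queue [6, 9, 37] -> pop 6, enqueue [5], visited so far: [17, 7, 21, 6]
  queue [9, 37, 5] -> pop 9, enqueue [none], visited so far: [17, 7, 21, 6, 9]
  queue [37, 5] -> pop 37, enqueue [43], visited so far: [17, 7, 21, 6, 9, 37]
  queue [5, 43] -> pop 5, enqueue [none], visited so far: [17, 7, 21, 6, 9, 37, 5]
  queue [43] -> pop 43, enqueue [none], visited so far: [17, 7, 21, 6, 9, 37, 5, 43]
Result: [17, 7, 21, 6, 9, 37, 5, 43]


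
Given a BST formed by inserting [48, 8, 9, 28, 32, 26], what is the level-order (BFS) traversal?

Tree insertion order: [48, 8, 9, 28, 32, 26]
Tree (level-order array): [48, 8, None, None, 9, None, 28, 26, 32]
BFS from the root, enqueuing left then right child of each popped node:
  queue [48] -> pop 48, enqueue [8], visited so far: [48]
  queue [8] -> pop 8, enqueue [9], visited so far: [48, 8]
  queue [9] -> pop 9, enqueue [28], visited so far: [48, 8, 9]
  queue [28] -> pop 28, enqueue [26, 32], visited so far: [48, 8, 9, 28]
  queue [26, 32] -> pop 26, enqueue [none], visited so far: [48, 8, 9, 28, 26]
  queue [32] -> pop 32, enqueue [none], visited so far: [48, 8, 9, 28, 26, 32]
Result: [48, 8, 9, 28, 26, 32]


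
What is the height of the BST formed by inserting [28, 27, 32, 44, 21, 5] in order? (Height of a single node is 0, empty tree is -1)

Insertion order: [28, 27, 32, 44, 21, 5]
Tree (level-order array): [28, 27, 32, 21, None, None, 44, 5]
Compute height bottom-up (empty subtree = -1):
  height(5) = 1 + max(-1, -1) = 0
  height(21) = 1 + max(0, -1) = 1
  height(27) = 1 + max(1, -1) = 2
  height(44) = 1 + max(-1, -1) = 0
  height(32) = 1 + max(-1, 0) = 1
  height(28) = 1 + max(2, 1) = 3
Height = 3


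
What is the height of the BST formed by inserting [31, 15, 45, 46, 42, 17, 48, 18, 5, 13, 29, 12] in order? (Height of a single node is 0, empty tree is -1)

Insertion order: [31, 15, 45, 46, 42, 17, 48, 18, 5, 13, 29, 12]
Tree (level-order array): [31, 15, 45, 5, 17, 42, 46, None, 13, None, 18, None, None, None, 48, 12, None, None, 29]
Compute height bottom-up (empty subtree = -1):
  height(12) = 1 + max(-1, -1) = 0
  height(13) = 1 + max(0, -1) = 1
  height(5) = 1 + max(-1, 1) = 2
  height(29) = 1 + max(-1, -1) = 0
  height(18) = 1 + max(-1, 0) = 1
  height(17) = 1 + max(-1, 1) = 2
  height(15) = 1 + max(2, 2) = 3
  height(42) = 1 + max(-1, -1) = 0
  height(48) = 1 + max(-1, -1) = 0
  height(46) = 1 + max(-1, 0) = 1
  height(45) = 1 + max(0, 1) = 2
  height(31) = 1 + max(3, 2) = 4
Height = 4


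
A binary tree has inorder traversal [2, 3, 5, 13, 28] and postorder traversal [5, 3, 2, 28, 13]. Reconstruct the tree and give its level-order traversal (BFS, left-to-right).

Inorder:   [2, 3, 5, 13, 28]
Postorder: [5, 3, 2, 28, 13]
Algorithm: postorder visits root last, so walk postorder right-to-left;
each value is the root of the current inorder slice — split it at that
value, recurse on the right subtree first, then the left.
Recursive splits:
  root=13; inorder splits into left=[2, 3, 5], right=[28]
  root=28; inorder splits into left=[], right=[]
  root=2; inorder splits into left=[], right=[3, 5]
  root=3; inorder splits into left=[], right=[5]
  root=5; inorder splits into left=[], right=[]
Reconstructed level-order: [13, 2, 28, 3, 5]


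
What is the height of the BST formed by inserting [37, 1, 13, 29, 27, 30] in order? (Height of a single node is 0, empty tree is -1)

Insertion order: [37, 1, 13, 29, 27, 30]
Tree (level-order array): [37, 1, None, None, 13, None, 29, 27, 30]
Compute height bottom-up (empty subtree = -1):
  height(27) = 1 + max(-1, -1) = 0
  height(30) = 1 + max(-1, -1) = 0
  height(29) = 1 + max(0, 0) = 1
  height(13) = 1 + max(-1, 1) = 2
  height(1) = 1 + max(-1, 2) = 3
  height(37) = 1 + max(3, -1) = 4
Height = 4


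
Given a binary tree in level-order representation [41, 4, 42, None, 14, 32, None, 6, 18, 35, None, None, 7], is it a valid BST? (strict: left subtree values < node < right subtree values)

Level-order array: [41, 4, 42, None, 14, 32, None, 6, 18, 35, None, None, 7]
Validate using subtree bounds (lo, hi): at each node, require lo < value < hi,
then recurse left with hi=value and right with lo=value.
Preorder trace (stopping at first violation):
  at node 41 with bounds (-inf, +inf): OK
  at node 4 with bounds (-inf, 41): OK
  at node 14 with bounds (4, 41): OK
  at node 6 with bounds (4, 14): OK
  at node 7 with bounds (6, 14): OK
  at node 18 with bounds (14, 41): OK
  at node 42 with bounds (41, +inf): OK
  at node 32 with bounds (41, 42): VIOLATION
Node 32 violates its bound: not (41 < 32 < 42).
Result: Not a valid BST


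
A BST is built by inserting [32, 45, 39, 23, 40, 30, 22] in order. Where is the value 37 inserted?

Starting tree (level order): [32, 23, 45, 22, 30, 39, None, None, None, None, None, None, 40]
Insertion path: 32 -> 45 -> 39
Result: insert 37 as left child of 39
Final tree (level order): [32, 23, 45, 22, 30, 39, None, None, None, None, None, 37, 40]


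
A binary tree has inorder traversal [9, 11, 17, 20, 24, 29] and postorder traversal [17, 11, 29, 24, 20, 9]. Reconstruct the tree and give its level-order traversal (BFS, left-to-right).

Inorder:   [9, 11, 17, 20, 24, 29]
Postorder: [17, 11, 29, 24, 20, 9]
Algorithm: postorder visits root last, so walk postorder right-to-left;
each value is the root of the current inorder slice — split it at that
value, recurse on the right subtree first, then the left.
Recursive splits:
  root=9; inorder splits into left=[], right=[11, 17, 20, 24, 29]
  root=20; inorder splits into left=[11, 17], right=[24, 29]
  root=24; inorder splits into left=[], right=[29]
  root=29; inorder splits into left=[], right=[]
  root=11; inorder splits into left=[], right=[17]
  root=17; inorder splits into left=[], right=[]
Reconstructed level-order: [9, 20, 11, 24, 17, 29]


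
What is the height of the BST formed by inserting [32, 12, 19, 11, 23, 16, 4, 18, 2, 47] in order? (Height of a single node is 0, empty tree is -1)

Insertion order: [32, 12, 19, 11, 23, 16, 4, 18, 2, 47]
Tree (level-order array): [32, 12, 47, 11, 19, None, None, 4, None, 16, 23, 2, None, None, 18]
Compute height bottom-up (empty subtree = -1):
  height(2) = 1 + max(-1, -1) = 0
  height(4) = 1 + max(0, -1) = 1
  height(11) = 1 + max(1, -1) = 2
  height(18) = 1 + max(-1, -1) = 0
  height(16) = 1 + max(-1, 0) = 1
  height(23) = 1 + max(-1, -1) = 0
  height(19) = 1 + max(1, 0) = 2
  height(12) = 1 + max(2, 2) = 3
  height(47) = 1 + max(-1, -1) = 0
  height(32) = 1 + max(3, 0) = 4
Height = 4


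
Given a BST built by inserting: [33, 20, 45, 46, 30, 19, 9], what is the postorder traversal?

Tree insertion order: [33, 20, 45, 46, 30, 19, 9]
Tree (level-order array): [33, 20, 45, 19, 30, None, 46, 9]
Postorder traversal: [9, 19, 30, 20, 46, 45, 33]


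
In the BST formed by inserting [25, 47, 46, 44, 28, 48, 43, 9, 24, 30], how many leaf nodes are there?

Tree built from: [25, 47, 46, 44, 28, 48, 43, 9, 24, 30]
Tree (level-order array): [25, 9, 47, None, 24, 46, 48, None, None, 44, None, None, None, 28, None, None, 43, 30]
Rule: A leaf has 0 children.
Per-node child counts:
  node 25: 2 child(ren)
  node 9: 1 child(ren)
  node 24: 0 child(ren)
  node 47: 2 child(ren)
  node 46: 1 child(ren)
  node 44: 1 child(ren)
  node 28: 1 child(ren)
  node 43: 1 child(ren)
  node 30: 0 child(ren)
  node 48: 0 child(ren)
Matching nodes: [24, 30, 48]
Count of leaf nodes: 3


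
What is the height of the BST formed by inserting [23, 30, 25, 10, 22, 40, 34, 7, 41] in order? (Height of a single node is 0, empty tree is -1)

Insertion order: [23, 30, 25, 10, 22, 40, 34, 7, 41]
Tree (level-order array): [23, 10, 30, 7, 22, 25, 40, None, None, None, None, None, None, 34, 41]
Compute height bottom-up (empty subtree = -1):
  height(7) = 1 + max(-1, -1) = 0
  height(22) = 1 + max(-1, -1) = 0
  height(10) = 1 + max(0, 0) = 1
  height(25) = 1 + max(-1, -1) = 0
  height(34) = 1 + max(-1, -1) = 0
  height(41) = 1 + max(-1, -1) = 0
  height(40) = 1 + max(0, 0) = 1
  height(30) = 1 + max(0, 1) = 2
  height(23) = 1 + max(1, 2) = 3
Height = 3


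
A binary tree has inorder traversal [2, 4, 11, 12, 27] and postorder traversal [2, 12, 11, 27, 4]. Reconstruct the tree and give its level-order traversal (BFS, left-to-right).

Inorder:   [2, 4, 11, 12, 27]
Postorder: [2, 12, 11, 27, 4]
Algorithm: postorder visits root last, so walk postorder right-to-left;
each value is the root of the current inorder slice — split it at that
value, recurse on the right subtree first, then the left.
Recursive splits:
  root=4; inorder splits into left=[2], right=[11, 12, 27]
  root=27; inorder splits into left=[11, 12], right=[]
  root=11; inorder splits into left=[], right=[12]
  root=12; inorder splits into left=[], right=[]
  root=2; inorder splits into left=[], right=[]
Reconstructed level-order: [4, 2, 27, 11, 12]


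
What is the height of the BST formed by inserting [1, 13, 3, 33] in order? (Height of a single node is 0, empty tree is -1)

Insertion order: [1, 13, 3, 33]
Tree (level-order array): [1, None, 13, 3, 33]
Compute height bottom-up (empty subtree = -1):
  height(3) = 1 + max(-1, -1) = 0
  height(33) = 1 + max(-1, -1) = 0
  height(13) = 1 + max(0, 0) = 1
  height(1) = 1 + max(-1, 1) = 2
Height = 2


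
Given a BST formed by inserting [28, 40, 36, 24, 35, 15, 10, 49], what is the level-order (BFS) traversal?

Tree insertion order: [28, 40, 36, 24, 35, 15, 10, 49]
Tree (level-order array): [28, 24, 40, 15, None, 36, 49, 10, None, 35]
BFS from the root, enqueuing left then right child of each popped node:
  queue [28] -> pop 28, enqueue [24, 40], visited so far: [28]
  queue [24, 40] -> pop 24, enqueue [15], visited so far: [28, 24]
  queue [40, 15] -> pop 40, enqueue [36, 49], visited so far: [28, 24, 40]
  queue [15, 36, 49] -> pop 15, enqueue [10], visited so far: [28, 24, 40, 15]
  queue [36, 49, 10] -> pop 36, enqueue [35], visited so far: [28, 24, 40, 15, 36]
  queue [49, 10, 35] -> pop 49, enqueue [none], visited so far: [28, 24, 40, 15, 36, 49]
  queue [10, 35] -> pop 10, enqueue [none], visited so far: [28, 24, 40, 15, 36, 49, 10]
  queue [35] -> pop 35, enqueue [none], visited so far: [28, 24, 40, 15, 36, 49, 10, 35]
Result: [28, 24, 40, 15, 36, 49, 10, 35]


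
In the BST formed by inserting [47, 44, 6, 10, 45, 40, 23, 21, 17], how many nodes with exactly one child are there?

Tree built from: [47, 44, 6, 10, 45, 40, 23, 21, 17]
Tree (level-order array): [47, 44, None, 6, 45, None, 10, None, None, None, 40, 23, None, 21, None, 17]
Rule: These are nodes with exactly 1 non-null child.
Per-node child counts:
  node 47: 1 child(ren)
  node 44: 2 child(ren)
  node 6: 1 child(ren)
  node 10: 1 child(ren)
  node 40: 1 child(ren)
  node 23: 1 child(ren)
  node 21: 1 child(ren)
  node 17: 0 child(ren)
  node 45: 0 child(ren)
Matching nodes: [47, 6, 10, 40, 23, 21]
Count of nodes with exactly one child: 6


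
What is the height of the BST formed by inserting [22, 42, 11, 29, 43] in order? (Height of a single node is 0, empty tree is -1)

Insertion order: [22, 42, 11, 29, 43]
Tree (level-order array): [22, 11, 42, None, None, 29, 43]
Compute height bottom-up (empty subtree = -1):
  height(11) = 1 + max(-1, -1) = 0
  height(29) = 1 + max(-1, -1) = 0
  height(43) = 1 + max(-1, -1) = 0
  height(42) = 1 + max(0, 0) = 1
  height(22) = 1 + max(0, 1) = 2
Height = 2


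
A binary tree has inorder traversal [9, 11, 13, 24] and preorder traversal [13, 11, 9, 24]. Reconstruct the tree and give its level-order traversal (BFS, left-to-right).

Inorder:  [9, 11, 13, 24]
Preorder: [13, 11, 9, 24]
Algorithm: preorder visits root first, so consume preorder in order;
for each root, split the current inorder slice at that value into
left-subtree inorder and right-subtree inorder, then recurse.
Recursive splits:
  root=13; inorder splits into left=[9, 11], right=[24]
  root=11; inorder splits into left=[9], right=[]
  root=9; inorder splits into left=[], right=[]
  root=24; inorder splits into left=[], right=[]
Reconstructed level-order: [13, 11, 24, 9]


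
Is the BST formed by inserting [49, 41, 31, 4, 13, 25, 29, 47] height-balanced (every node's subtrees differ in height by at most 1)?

Tree (level-order array): [49, 41, None, 31, 47, 4, None, None, None, None, 13, None, 25, None, 29]
Definition: a tree is height-balanced if, at every node, |h(left) - h(right)| <= 1 (empty subtree has height -1).
Bottom-up per-node check:
  node 29: h_left=-1, h_right=-1, diff=0 [OK], height=0
  node 25: h_left=-1, h_right=0, diff=1 [OK], height=1
  node 13: h_left=-1, h_right=1, diff=2 [FAIL (|-1-1|=2 > 1)], height=2
  node 4: h_left=-1, h_right=2, diff=3 [FAIL (|-1-2|=3 > 1)], height=3
  node 31: h_left=3, h_right=-1, diff=4 [FAIL (|3--1|=4 > 1)], height=4
  node 47: h_left=-1, h_right=-1, diff=0 [OK], height=0
  node 41: h_left=4, h_right=0, diff=4 [FAIL (|4-0|=4 > 1)], height=5
  node 49: h_left=5, h_right=-1, diff=6 [FAIL (|5--1|=6 > 1)], height=6
Node 13 violates the condition: |-1 - 1| = 2 > 1.
Result: Not balanced


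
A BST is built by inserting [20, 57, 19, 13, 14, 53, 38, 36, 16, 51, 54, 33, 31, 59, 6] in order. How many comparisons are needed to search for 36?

Search path for 36: 20 -> 57 -> 53 -> 38 -> 36
Found: True
Comparisons: 5


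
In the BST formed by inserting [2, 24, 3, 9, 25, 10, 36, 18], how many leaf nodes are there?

Tree built from: [2, 24, 3, 9, 25, 10, 36, 18]
Tree (level-order array): [2, None, 24, 3, 25, None, 9, None, 36, None, 10, None, None, None, 18]
Rule: A leaf has 0 children.
Per-node child counts:
  node 2: 1 child(ren)
  node 24: 2 child(ren)
  node 3: 1 child(ren)
  node 9: 1 child(ren)
  node 10: 1 child(ren)
  node 18: 0 child(ren)
  node 25: 1 child(ren)
  node 36: 0 child(ren)
Matching nodes: [18, 36]
Count of leaf nodes: 2


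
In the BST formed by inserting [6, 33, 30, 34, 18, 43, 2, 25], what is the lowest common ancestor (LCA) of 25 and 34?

Tree insertion order: [6, 33, 30, 34, 18, 43, 2, 25]
Tree (level-order array): [6, 2, 33, None, None, 30, 34, 18, None, None, 43, None, 25]
In a BST, the LCA of p=25, q=34 is the first node v on the
root-to-leaf path with p <= v <= q (go left if both < v, right if both > v).
Walk from root:
  at 6: both 25 and 34 > 6, go right
  at 33: 25 <= 33 <= 34, this is the LCA
LCA = 33


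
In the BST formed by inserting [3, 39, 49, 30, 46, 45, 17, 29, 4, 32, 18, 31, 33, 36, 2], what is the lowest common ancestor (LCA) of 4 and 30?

Tree insertion order: [3, 39, 49, 30, 46, 45, 17, 29, 4, 32, 18, 31, 33, 36, 2]
Tree (level-order array): [3, 2, 39, None, None, 30, 49, 17, 32, 46, None, 4, 29, 31, 33, 45, None, None, None, 18, None, None, None, None, 36]
In a BST, the LCA of p=4, q=30 is the first node v on the
root-to-leaf path with p <= v <= q (go left if both < v, right if both > v).
Walk from root:
  at 3: both 4 and 30 > 3, go right
  at 39: both 4 and 30 < 39, go left
  at 30: 4 <= 30 <= 30, this is the LCA
LCA = 30


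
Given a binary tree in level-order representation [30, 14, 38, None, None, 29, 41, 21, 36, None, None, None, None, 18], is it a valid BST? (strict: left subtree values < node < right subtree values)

Level-order array: [30, 14, 38, None, None, 29, 41, 21, 36, None, None, None, None, 18]
Validate using subtree bounds (lo, hi): at each node, require lo < value < hi,
then recurse left with hi=value and right with lo=value.
Preorder trace (stopping at first violation):
  at node 30 with bounds (-inf, +inf): OK
  at node 14 with bounds (-inf, 30): OK
  at node 38 with bounds (30, +inf): OK
  at node 29 with bounds (30, 38): VIOLATION
Node 29 violates its bound: not (30 < 29 < 38).
Result: Not a valid BST


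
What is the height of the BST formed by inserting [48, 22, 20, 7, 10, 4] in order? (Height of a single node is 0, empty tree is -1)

Insertion order: [48, 22, 20, 7, 10, 4]
Tree (level-order array): [48, 22, None, 20, None, 7, None, 4, 10]
Compute height bottom-up (empty subtree = -1):
  height(4) = 1 + max(-1, -1) = 0
  height(10) = 1 + max(-1, -1) = 0
  height(7) = 1 + max(0, 0) = 1
  height(20) = 1 + max(1, -1) = 2
  height(22) = 1 + max(2, -1) = 3
  height(48) = 1 + max(3, -1) = 4
Height = 4


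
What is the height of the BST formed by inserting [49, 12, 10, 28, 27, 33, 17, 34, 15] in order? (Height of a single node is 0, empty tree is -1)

Insertion order: [49, 12, 10, 28, 27, 33, 17, 34, 15]
Tree (level-order array): [49, 12, None, 10, 28, None, None, 27, 33, 17, None, None, 34, 15]
Compute height bottom-up (empty subtree = -1):
  height(10) = 1 + max(-1, -1) = 0
  height(15) = 1 + max(-1, -1) = 0
  height(17) = 1 + max(0, -1) = 1
  height(27) = 1 + max(1, -1) = 2
  height(34) = 1 + max(-1, -1) = 0
  height(33) = 1 + max(-1, 0) = 1
  height(28) = 1 + max(2, 1) = 3
  height(12) = 1 + max(0, 3) = 4
  height(49) = 1 + max(4, -1) = 5
Height = 5


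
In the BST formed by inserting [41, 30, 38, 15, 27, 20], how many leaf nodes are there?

Tree built from: [41, 30, 38, 15, 27, 20]
Tree (level-order array): [41, 30, None, 15, 38, None, 27, None, None, 20]
Rule: A leaf has 0 children.
Per-node child counts:
  node 41: 1 child(ren)
  node 30: 2 child(ren)
  node 15: 1 child(ren)
  node 27: 1 child(ren)
  node 20: 0 child(ren)
  node 38: 0 child(ren)
Matching nodes: [20, 38]
Count of leaf nodes: 2


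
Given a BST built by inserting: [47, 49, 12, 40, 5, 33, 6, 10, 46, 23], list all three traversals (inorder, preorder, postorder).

Tree insertion order: [47, 49, 12, 40, 5, 33, 6, 10, 46, 23]
Tree (level-order array): [47, 12, 49, 5, 40, None, None, None, 6, 33, 46, None, 10, 23]
Inorder (L, root, R): [5, 6, 10, 12, 23, 33, 40, 46, 47, 49]
Preorder (root, L, R): [47, 12, 5, 6, 10, 40, 33, 23, 46, 49]
Postorder (L, R, root): [10, 6, 5, 23, 33, 46, 40, 12, 49, 47]


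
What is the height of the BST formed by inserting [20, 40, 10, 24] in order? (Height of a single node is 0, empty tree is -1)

Insertion order: [20, 40, 10, 24]
Tree (level-order array): [20, 10, 40, None, None, 24]
Compute height bottom-up (empty subtree = -1):
  height(10) = 1 + max(-1, -1) = 0
  height(24) = 1 + max(-1, -1) = 0
  height(40) = 1 + max(0, -1) = 1
  height(20) = 1 + max(0, 1) = 2
Height = 2


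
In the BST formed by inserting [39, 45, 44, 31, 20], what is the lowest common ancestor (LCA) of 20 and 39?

Tree insertion order: [39, 45, 44, 31, 20]
Tree (level-order array): [39, 31, 45, 20, None, 44]
In a BST, the LCA of p=20, q=39 is the first node v on the
root-to-leaf path with p <= v <= q (go left if both < v, right if both > v).
Walk from root:
  at 39: 20 <= 39 <= 39, this is the LCA
LCA = 39


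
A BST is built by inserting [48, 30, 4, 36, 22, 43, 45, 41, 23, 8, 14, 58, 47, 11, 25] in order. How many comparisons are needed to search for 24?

Search path for 24: 48 -> 30 -> 4 -> 22 -> 23 -> 25
Found: False
Comparisons: 6


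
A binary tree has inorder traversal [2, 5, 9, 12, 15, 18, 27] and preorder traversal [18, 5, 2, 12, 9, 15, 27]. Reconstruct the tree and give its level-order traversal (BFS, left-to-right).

Inorder:  [2, 5, 9, 12, 15, 18, 27]
Preorder: [18, 5, 2, 12, 9, 15, 27]
Algorithm: preorder visits root first, so consume preorder in order;
for each root, split the current inorder slice at that value into
left-subtree inorder and right-subtree inorder, then recurse.
Recursive splits:
  root=18; inorder splits into left=[2, 5, 9, 12, 15], right=[27]
  root=5; inorder splits into left=[2], right=[9, 12, 15]
  root=2; inorder splits into left=[], right=[]
  root=12; inorder splits into left=[9], right=[15]
  root=9; inorder splits into left=[], right=[]
  root=15; inorder splits into left=[], right=[]
  root=27; inorder splits into left=[], right=[]
Reconstructed level-order: [18, 5, 27, 2, 12, 9, 15]


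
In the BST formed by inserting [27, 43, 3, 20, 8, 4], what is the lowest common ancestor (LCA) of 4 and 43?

Tree insertion order: [27, 43, 3, 20, 8, 4]
Tree (level-order array): [27, 3, 43, None, 20, None, None, 8, None, 4]
In a BST, the LCA of p=4, q=43 is the first node v on the
root-to-leaf path with p <= v <= q (go left if both < v, right if both > v).
Walk from root:
  at 27: 4 <= 27 <= 43, this is the LCA
LCA = 27


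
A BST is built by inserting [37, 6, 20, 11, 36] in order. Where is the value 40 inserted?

Starting tree (level order): [37, 6, None, None, 20, 11, 36]
Insertion path: 37
Result: insert 40 as right child of 37
Final tree (level order): [37, 6, 40, None, 20, None, None, 11, 36]


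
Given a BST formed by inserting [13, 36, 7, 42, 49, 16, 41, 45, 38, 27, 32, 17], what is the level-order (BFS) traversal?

Tree insertion order: [13, 36, 7, 42, 49, 16, 41, 45, 38, 27, 32, 17]
Tree (level-order array): [13, 7, 36, None, None, 16, 42, None, 27, 41, 49, 17, 32, 38, None, 45]
BFS from the root, enqueuing left then right child of each popped node:
  queue [13] -> pop 13, enqueue [7, 36], visited so far: [13]
  queue [7, 36] -> pop 7, enqueue [none], visited so far: [13, 7]
  queue [36] -> pop 36, enqueue [16, 42], visited so far: [13, 7, 36]
  queue [16, 42] -> pop 16, enqueue [27], visited so far: [13, 7, 36, 16]
  queue [42, 27] -> pop 42, enqueue [41, 49], visited so far: [13, 7, 36, 16, 42]
  queue [27, 41, 49] -> pop 27, enqueue [17, 32], visited so far: [13, 7, 36, 16, 42, 27]
  queue [41, 49, 17, 32] -> pop 41, enqueue [38], visited so far: [13, 7, 36, 16, 42, 27, 41]
  queue [49, 17, 32, 38] -> pop 49, enqueue [45], visited so far: [13, 7, 36, 16, 42, 27, 41, 49]
  queue [17, 32, 38, 45] -> pop 17, enqueue [none], visited so far: [13, 7, 36, 16, 42, 27, 41, 49, 17]
  queue [32, 38, 45] -> pop 32, enqueue [none], visited so far: [13, 7, 36, 16, 42, 27, 41, 49, 17, 32]
  queue [38, 45] -> pop 38, enqueue [none], visited so far: [13, 7, 36, 16, 42, 27, 41, 49, 17, 32, 38]
  queue [45] -> pop 45, enqueue [none], visited so far: [13, 7, 36, 16, 42, 27, 41, 49, 17, 32, 38, 45]
Result: [13, 7, 36, 16, 42, 27, 41, 49, 17, 32, 38, 45]
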